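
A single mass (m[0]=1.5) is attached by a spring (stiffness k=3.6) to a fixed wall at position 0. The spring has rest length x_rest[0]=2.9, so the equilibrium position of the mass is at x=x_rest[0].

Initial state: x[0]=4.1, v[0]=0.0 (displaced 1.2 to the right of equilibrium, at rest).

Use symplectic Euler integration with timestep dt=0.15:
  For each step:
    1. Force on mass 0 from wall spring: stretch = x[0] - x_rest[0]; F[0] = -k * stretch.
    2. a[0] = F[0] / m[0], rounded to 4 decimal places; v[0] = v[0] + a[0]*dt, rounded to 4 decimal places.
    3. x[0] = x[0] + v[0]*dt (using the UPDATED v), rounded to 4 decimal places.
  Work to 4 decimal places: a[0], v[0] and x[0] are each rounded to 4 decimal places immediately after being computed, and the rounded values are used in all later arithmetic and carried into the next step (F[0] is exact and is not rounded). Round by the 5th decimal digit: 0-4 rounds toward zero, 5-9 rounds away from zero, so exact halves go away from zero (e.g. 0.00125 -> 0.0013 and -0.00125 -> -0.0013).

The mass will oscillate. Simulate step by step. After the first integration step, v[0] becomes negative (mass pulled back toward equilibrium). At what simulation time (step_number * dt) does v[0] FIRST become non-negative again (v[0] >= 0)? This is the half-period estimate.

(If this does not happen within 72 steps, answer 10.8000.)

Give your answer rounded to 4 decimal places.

Step 0: x=[4.1000] v=[0.0000]
Step 1: x=[4.0352] v=[-0.4320]
Step 2: x=[3.9091] v=[-0.8407]
Step 3: x=[3.7285] v=[-1.2040]
Step 4: x=[3.5032] v=[-1.5023]
Step 5: x=[3.2453] v=[-1.7195]
Step 6: x=[2.9687] v=[-1.8438]
Step 7: x=[2.6884] v=[-1.8685]
Step 8: x=[2.4196] v=[-1.7923]
Step 9: x=[2.1767] v=[-1.6194]
Step 10: x=[1.9729] v=[-1.3590]
Step 11: x=[1.8191] v=[-1.0253]
Step 12: x=[1.7237] v=[-0.6362]
Step 13: x=[1.6918] v=[-0.2127]
Step 14: x=[1.7251] v=[0.2223]
First v>=0 after going negative at step 14, time=2.1000

Answer: 2.1000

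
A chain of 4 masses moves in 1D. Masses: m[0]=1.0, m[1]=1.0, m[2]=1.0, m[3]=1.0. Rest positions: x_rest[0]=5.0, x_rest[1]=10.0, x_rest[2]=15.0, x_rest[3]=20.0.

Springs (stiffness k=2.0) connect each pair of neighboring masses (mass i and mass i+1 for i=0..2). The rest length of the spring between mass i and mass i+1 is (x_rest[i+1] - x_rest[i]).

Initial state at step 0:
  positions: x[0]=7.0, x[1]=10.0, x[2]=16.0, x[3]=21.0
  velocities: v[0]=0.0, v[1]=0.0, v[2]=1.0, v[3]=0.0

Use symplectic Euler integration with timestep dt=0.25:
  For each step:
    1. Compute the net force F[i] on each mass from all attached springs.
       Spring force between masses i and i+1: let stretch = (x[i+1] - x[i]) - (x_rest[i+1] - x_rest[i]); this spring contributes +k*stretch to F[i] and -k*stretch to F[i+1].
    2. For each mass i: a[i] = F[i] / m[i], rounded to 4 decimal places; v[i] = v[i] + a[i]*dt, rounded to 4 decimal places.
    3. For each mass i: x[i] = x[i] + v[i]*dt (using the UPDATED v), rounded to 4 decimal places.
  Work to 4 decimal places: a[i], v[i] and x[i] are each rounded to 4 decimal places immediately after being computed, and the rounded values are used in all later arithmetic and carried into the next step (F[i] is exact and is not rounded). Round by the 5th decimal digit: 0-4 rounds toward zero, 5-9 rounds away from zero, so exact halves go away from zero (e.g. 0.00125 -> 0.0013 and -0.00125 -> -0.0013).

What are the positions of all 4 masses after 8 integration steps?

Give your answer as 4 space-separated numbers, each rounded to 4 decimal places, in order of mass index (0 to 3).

Answer: 6.2425 11.1056 17.1102 21.5421

Derivation:
Step 0: x=[7.0000 10.0000 16.0000 21.0000] v=[0.0000 0.0000 1.0000 0.0000]
Step 1: x=[6.7500 10.3750 16.1250 21.0000] v=[-1.0000 1.5000 0.5000 0.0000]
Step 2: x=[6.3281 11.0156 16.1406 21.0156] v=[-1.6875 2.5625 0.0625 0.0625]
Step 3: x=[5.8672 11.7109 16.1250 21.0469] v=[-1.8438 2.7813 -0.0625 0.1250]
Step 4: x=[5.5117 12.2275 16.1729 21.0879] v=[-1.4220 2.0665 0.1914 0.1641]
Step 5: x=[5.3707 12.3978 16.3420 21.1396] v=[-0.5641 0.6813 0.6762 0.2066]
Step 6: x=[5.4831 12.1828 16.6177 21.2166] v=[0.4495 -0.8602 1.1029 0.3078]
Step 7: x=[5.8080 11.6847 16.9139 21.3437] v=[1.2994 -1.9926 1.1849 0.5084]
Step 8: x=[6.2425 11.1056 17.1102 21.5421] v=[1.7378 -2.3164 0.7852 0.7935]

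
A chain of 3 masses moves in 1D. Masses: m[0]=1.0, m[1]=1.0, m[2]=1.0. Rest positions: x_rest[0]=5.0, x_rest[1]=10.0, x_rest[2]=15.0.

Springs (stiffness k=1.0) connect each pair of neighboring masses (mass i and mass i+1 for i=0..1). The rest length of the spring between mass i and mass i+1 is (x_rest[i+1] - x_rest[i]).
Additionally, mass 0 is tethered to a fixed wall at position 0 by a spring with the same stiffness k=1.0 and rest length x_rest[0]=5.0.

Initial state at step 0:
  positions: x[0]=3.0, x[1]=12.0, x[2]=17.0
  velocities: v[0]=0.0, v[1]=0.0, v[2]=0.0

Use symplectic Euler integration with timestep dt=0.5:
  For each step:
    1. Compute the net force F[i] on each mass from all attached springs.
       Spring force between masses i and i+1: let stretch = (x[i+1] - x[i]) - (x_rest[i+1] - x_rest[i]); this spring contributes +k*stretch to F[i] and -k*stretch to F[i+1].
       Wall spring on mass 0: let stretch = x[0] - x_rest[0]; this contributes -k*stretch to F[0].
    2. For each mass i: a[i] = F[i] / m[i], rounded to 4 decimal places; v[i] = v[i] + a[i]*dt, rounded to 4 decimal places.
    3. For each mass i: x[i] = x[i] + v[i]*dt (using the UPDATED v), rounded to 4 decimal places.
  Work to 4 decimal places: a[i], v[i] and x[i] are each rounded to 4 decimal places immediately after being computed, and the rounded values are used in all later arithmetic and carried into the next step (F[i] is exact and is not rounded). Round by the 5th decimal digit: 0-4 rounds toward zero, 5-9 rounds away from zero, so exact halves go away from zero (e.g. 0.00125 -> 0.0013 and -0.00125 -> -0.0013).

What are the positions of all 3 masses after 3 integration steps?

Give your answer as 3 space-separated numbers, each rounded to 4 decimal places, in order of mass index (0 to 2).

Step 0: x=[3.0000 12.0000 17.0000] v=[0.0000 0.0000 0.0000]
Step 1: x=[4.5000 11.0000 17.0000] v=[3.0000 -2.0000 0.0000]
Step 2: x=[6.5000 9.8750 16.7500] v=[4.0000 -2.2500 -0.5000]
Step 3: x=[7.7188 9.6250 16.0313] v=[2.4375 -0.5000 -1.4375]

Answer: 7.7188 9.6250 16.0313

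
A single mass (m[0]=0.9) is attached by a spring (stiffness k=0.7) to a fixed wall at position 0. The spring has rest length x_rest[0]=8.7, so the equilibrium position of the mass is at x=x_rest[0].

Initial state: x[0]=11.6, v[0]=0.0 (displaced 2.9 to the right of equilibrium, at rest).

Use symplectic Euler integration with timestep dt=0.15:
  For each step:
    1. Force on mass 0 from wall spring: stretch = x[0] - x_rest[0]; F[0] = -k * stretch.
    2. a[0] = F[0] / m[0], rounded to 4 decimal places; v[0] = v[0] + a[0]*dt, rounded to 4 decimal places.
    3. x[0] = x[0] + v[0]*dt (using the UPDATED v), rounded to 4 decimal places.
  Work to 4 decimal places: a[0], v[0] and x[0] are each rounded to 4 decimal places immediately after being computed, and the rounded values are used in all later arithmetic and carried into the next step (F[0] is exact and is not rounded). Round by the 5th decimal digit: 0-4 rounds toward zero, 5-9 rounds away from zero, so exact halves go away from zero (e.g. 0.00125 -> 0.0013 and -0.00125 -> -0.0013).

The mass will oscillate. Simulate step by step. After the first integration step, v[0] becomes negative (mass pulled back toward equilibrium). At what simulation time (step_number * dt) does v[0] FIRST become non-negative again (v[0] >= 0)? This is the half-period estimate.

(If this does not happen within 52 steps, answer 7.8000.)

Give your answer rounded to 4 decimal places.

Step 0: x=[11.6000] v=[0.0000]
Step 1: x=[11.5493] v=[-0.3383]
Step 2: x=[11.4487] v=[-0.6707]
Step 3: x=[11.3000] v=[-0.9914]
Step 4: x=[11.1058] v=[-1.2947]
Step 5: x=[10.8695] v=[-1.5754]
Step 6: x=[10.5952] v=[-1.8285]
Step 7: x=[10.2878] v=[-2.0496]
Step 8: x=[9.9526] v=[-2.2349]
Step 9: x=[9.5955] v=[-2.3810]
Step 10: x=[9.2227] v=[-2.4855]
Step 11: x=[8.8407] v=[-2.5465]
Step 12: x=[8.4563] v=[-2.5629]
Step 13: x=[8.0761] v=[-2.5345]
Step 14: x=[7.7068] v=[-2.4617]
Step 15: x=[7.3549] v=[-2.3458]
Step 16: x=[7.0266] v=[-2.1889]
Step 17: x=[6.7275] v=[-1.9937]
Step 18: x=[6.4630] v=[-1.7636]
Step 19: x=[6.2376] v=[-1.5026]
Step 20: x=[6.0553] v=[-1.2153]
Step 21: x=[5.9193] v=[-0.9068]
Step 22: x=[5.8319] v=[-0.5824]
Step 23: x=[5.7947] v=[-0.2478]
Step 24: x=[5.8084] v=[0.0912]
First v>=0 after going negative at step 24, time=3.6000

Answer: 3.6000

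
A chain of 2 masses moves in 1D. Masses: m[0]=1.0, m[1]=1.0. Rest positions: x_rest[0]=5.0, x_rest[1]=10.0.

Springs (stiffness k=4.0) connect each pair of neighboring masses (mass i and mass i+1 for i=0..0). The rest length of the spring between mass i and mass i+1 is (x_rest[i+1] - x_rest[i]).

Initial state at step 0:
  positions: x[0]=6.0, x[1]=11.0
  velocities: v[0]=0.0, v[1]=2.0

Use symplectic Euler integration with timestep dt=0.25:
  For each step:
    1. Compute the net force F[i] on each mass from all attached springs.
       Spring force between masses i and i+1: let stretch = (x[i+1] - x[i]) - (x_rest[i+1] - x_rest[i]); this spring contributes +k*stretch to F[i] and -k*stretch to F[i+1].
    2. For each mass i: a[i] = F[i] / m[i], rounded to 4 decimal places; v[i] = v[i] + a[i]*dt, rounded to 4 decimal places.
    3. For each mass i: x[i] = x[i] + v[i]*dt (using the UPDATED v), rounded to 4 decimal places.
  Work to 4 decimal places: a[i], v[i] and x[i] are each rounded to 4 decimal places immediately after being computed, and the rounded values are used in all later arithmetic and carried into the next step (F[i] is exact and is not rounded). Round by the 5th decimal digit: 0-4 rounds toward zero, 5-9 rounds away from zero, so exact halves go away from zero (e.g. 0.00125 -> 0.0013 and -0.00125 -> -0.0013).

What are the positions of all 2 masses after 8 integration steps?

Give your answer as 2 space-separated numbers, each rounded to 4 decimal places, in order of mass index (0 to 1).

Step 0: x=[6.0000 11.0000] v=[0.0000 2.0000]
Step 1: x=[6.0000 11.5000] v=[0.0000 2.0000]
Step 2: x=[6.1250 11.8750] v=[0.5000 1.5000]
Step 3: x=[6.4375 12.0625] v=[1.2500 0.7500]
Step 4: x=[6.9063 12.0938] v=[1.8750 0.1250]
Step 5: x=[7.4219 12.0782] v=[2.0625 -0.0625]
Step 6: x=[7.8516 12.1485] v=[1.7188 0.2812]
Step 7: x=[8.1055 12.3946] v=[1.0157 0.9843]
Step 8: x=[8.1817 12.8184] v=[0.3048 1.6952]

Answer: 8.1817 12.8184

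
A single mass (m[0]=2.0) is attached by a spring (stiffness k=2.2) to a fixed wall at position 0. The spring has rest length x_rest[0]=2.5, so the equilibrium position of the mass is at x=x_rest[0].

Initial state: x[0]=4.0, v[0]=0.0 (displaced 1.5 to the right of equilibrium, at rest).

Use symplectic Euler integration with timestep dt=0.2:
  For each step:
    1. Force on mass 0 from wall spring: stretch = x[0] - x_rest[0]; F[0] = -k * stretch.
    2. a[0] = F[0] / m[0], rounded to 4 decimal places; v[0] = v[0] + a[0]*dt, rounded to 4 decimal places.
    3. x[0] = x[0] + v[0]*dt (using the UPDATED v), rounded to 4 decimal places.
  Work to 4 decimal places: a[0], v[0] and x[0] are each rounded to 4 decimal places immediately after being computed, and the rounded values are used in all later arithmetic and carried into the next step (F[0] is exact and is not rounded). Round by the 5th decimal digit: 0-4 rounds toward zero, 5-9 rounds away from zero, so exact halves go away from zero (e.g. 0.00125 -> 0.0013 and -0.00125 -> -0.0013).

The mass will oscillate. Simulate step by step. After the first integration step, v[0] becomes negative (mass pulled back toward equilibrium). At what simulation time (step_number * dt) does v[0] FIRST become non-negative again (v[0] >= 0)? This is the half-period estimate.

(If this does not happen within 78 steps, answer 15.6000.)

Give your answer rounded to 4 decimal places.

Answer: 3.0000

Derivation:
Step 0: x=[4.0000] v=[0.0000]
Step 1: x=[3.9340] v=[-0.3300]
Step 2: x=[3.8049] v=[-0.6455]
Step 3: x=[3.6184] v=[-0.9326]
Step 4: x=[3.3827] v=[-1.1786]
Step 5: x=[3.1081] v=[-1.3728]
Step 6: x=[2.8068] v=[-1.5066]
Step 7: x=[2.4920] v=[-1.5741]
Step 8: x=[2.1775] v=[-1.5723]
Step 9: x=[1.8772] v=[-1.5013]
Step 10: x=[1.6043] v=[-1.3643]
Step 11: x=[1.3709] v=[-1.1672]
Step 12: x=[1.1871] v=[-0.9188]
Step 13: x=[1.0611] v=[-0.6300]
Step 14: x=[0.9984] v=[-0.3134]
Step 15: x=[1.0018] v=[0.0170]
First v>=0 after going negative at step 15, time=3.0000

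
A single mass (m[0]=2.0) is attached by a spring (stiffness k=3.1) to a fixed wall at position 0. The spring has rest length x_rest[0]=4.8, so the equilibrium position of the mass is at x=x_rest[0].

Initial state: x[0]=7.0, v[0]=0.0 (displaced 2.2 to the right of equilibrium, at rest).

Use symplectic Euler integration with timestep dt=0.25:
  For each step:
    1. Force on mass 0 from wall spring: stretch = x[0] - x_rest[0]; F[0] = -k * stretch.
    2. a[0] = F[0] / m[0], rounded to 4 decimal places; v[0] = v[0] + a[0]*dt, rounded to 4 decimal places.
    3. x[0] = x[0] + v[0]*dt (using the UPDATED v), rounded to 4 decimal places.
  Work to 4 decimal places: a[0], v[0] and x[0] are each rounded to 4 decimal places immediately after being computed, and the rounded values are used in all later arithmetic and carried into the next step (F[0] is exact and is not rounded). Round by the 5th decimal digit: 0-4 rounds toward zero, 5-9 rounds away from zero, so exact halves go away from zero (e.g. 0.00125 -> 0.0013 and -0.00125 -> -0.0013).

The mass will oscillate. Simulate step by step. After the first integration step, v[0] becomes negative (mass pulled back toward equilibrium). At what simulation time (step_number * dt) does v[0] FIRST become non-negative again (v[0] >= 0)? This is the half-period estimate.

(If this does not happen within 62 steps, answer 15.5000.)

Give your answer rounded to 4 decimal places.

Answer: 2.7500

Derivation:
Step 0: x=[7.0000] v=[0.0000]
Step 1: x=[6.7869] v=[-0.8525]
Step 2: x=[6.3813] v=[-1.6224]
Step 3: x=[5.8225] v=[-2.2352]
Step 4: x=[5.1647] v=[-2.6314]
Step 5: x=[4.4715] v=[-2.7727]
Step 6: x=[3.8102] v=[-2.6454]
Step 7: x=[3.2447] v=[-2.2619]
Step 8: x=[2.8299] v=[-1.6592]
Step 9: x=[2.6060] v=[-0.8958]
Step 10: x=[2.5946] v=[-0.0456]
Step 11: x=[2.7969] v=[0.8090]
First v>=0 after going negative at step 11, time=2.7500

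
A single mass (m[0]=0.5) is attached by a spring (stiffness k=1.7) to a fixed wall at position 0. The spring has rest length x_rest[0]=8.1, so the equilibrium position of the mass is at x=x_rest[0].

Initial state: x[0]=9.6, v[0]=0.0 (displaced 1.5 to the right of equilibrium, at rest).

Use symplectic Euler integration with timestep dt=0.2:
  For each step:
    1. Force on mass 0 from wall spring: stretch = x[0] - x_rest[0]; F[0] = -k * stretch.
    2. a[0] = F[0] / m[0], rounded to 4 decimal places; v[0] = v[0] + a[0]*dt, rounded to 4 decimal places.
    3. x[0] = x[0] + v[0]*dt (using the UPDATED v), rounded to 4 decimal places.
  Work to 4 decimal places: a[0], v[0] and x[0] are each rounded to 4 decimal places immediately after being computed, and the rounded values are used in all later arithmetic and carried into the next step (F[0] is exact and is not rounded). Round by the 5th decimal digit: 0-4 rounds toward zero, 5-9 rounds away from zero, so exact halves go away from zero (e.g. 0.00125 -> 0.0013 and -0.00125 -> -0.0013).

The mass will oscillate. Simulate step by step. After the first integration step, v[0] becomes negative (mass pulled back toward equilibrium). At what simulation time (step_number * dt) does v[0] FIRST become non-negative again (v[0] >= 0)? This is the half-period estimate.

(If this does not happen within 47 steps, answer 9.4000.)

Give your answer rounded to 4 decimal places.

Answer: 1.8000

Derivation:
Step 0: x=[9.6000] v=[0.0000]
Step 1: x=[9.3960] v=[-1.0200]
Step 2: x=[9.0157] v=[-1.9013]
Step 3: x=[8.5109] v=[-2.5240]
Step 4: x=[7.9502] v=[-2.8034]
Step 5: x=[7.4099] v=[-2.7015]
Step 6: x=[6.9635] v=[-2.2322]
Step 7: x=[6.6716] v=[-1.4594]
Step 8: x=[6.5740] v=[-0.4881]
Step 9: x=[6.6839] v=[0.5496]
First v>=0 after going negative at step 9, time=1.8000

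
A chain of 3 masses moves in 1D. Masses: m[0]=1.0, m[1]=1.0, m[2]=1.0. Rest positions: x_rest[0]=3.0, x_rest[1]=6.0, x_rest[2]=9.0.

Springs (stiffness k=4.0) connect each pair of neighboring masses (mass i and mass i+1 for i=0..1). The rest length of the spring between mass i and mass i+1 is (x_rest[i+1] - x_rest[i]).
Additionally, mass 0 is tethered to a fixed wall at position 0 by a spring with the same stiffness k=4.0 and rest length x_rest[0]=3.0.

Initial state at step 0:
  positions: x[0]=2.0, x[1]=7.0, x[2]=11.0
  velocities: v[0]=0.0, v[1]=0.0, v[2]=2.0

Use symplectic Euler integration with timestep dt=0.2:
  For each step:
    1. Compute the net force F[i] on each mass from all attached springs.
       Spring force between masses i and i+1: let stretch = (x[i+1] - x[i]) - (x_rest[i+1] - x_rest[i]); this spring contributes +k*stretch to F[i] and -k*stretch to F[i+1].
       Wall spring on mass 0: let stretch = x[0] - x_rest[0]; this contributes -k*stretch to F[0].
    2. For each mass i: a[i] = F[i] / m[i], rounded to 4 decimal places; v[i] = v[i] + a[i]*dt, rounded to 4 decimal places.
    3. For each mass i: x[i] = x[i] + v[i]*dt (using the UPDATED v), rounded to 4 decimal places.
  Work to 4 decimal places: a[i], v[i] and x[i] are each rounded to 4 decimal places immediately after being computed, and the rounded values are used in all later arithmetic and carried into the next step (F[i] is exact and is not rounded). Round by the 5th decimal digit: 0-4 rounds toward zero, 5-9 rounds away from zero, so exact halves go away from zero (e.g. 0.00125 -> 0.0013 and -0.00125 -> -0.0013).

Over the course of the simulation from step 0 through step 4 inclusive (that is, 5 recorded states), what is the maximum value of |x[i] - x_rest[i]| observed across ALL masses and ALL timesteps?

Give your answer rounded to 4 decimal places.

Step 0: x=[2.0000 7.0000 11.0000] v=[0.0000 0.0000 2.0000]
Step 1: x=[2.4800 6.8400 11.2400] v=[2.4000 -0.8000 1.2000]
Step 2: x=[3.2608 6.6864 11.2560] v=[3.9040 -0.7680 0.0800]
Step 3: x=[4.0680 6.7158 11.0209] v=[4.0358 0.1472 -1.1757]
Step 4: x=[4.6479 7.0104 10.5769] v=[2.8996 1.4730 -2.2198]
Max displacement = 2.2560

Answer: 2.2560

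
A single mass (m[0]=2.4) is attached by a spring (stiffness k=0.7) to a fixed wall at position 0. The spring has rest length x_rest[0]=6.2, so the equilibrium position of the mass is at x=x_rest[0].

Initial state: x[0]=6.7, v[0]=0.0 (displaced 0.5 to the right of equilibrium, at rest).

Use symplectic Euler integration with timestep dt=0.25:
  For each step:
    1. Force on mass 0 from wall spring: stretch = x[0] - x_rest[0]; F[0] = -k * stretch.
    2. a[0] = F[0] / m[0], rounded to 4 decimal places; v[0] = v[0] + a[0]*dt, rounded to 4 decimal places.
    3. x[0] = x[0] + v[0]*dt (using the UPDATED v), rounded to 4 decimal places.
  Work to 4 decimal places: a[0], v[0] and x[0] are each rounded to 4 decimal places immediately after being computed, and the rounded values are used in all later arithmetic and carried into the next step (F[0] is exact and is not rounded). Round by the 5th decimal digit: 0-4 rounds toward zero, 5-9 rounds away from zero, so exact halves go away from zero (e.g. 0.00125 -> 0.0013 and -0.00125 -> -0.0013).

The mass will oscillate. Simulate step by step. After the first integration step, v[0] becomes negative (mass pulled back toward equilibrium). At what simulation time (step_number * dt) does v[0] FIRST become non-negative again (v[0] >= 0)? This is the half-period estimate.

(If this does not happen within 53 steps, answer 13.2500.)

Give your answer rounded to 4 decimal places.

Answer: 6.0000

Derivation:
Step 0: x=[6.7000] v=[0.0000]
Step 1: x=[6.6909] v=[-0.0365]
Step 2: x=[6.6728] v=[-0.0723]
Step 3: x=[6.6461] v=[-0.1068]
Step 4: x=[6.6113] v=[-0.1393]
Step 5: x=[6.5690] v=[-0.1693]
Step 6: x=[6.5200] v=[-0.1962]
Step 7: x=[6.4651] v=[-0.2195]
Step 8: x=[6.4054] v=[-0.2388]
Step 9: x=[6.3420] v=[-0.2538]
Step 10: x=[6.2760] v=[-0.2642]
Step 11: x=[6.2086] v=[-0.2698]
Step 12: x=[6.1410] v=[-0.2704]
Step 13: x=[6.0745] v=[-0.2661]
Step 14: x=[6.0103] v=[-0.2570]
Step 15: x=[5.9495] v=[-0.2432]
Step 16: x=[5.8933] v=[-0.2249]
Step 17: x=[5.8427] v=[-0.2025]
Step 18: x=[5.7986] v=[-0.1765]
Step 19: x=[5.7618] v=[-0.1472]
Step 20: x=[5.7330] v=[-0.1153]
Step 21: x=[5.7127] v=[-0.0813]
Step 22: x=[5.7013] v=[-0.0458]
Step 23: x=[5.6990] v=[-0.0094]
Step 24: x=[5.7058] v=[0.0271]
First v>=0 after going negative at step 24, time=6.0000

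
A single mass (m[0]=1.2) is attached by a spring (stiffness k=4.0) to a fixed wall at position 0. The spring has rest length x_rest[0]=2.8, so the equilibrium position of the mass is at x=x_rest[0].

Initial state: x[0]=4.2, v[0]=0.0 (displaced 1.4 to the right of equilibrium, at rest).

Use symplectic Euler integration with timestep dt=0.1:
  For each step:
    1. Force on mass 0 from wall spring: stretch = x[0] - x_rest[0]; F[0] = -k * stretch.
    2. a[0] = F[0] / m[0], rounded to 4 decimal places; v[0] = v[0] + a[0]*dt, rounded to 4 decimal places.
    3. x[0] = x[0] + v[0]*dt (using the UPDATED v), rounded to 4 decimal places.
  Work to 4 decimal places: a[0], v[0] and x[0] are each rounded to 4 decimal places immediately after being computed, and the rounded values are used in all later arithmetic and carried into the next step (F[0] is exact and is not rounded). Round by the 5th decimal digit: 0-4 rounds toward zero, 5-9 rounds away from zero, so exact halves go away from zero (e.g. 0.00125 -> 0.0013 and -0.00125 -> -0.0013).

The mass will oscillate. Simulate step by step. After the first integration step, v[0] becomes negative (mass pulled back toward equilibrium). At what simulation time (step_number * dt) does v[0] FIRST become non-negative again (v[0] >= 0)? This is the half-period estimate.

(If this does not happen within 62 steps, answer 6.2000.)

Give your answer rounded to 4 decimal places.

Answer: 1.8000

Derivation:
Step 0: x=[4.2000] v=[0.0000]
Step 1: x=[4.1533] v=[-0.4667]
Step 2: x=[4.0615] v=[-0.9178]
Step 3: x=[3.9277] v=[-1.3383]
Step 4: x=[3.7563] v=[-1.7142]
Step 5: x=[3.5530] v=[-2.0330]
Step 6: x=[3.3246] v=[-2.2840]
Step 7: x=[3.0787] v=[-2.4589]
Step 8: x=[2.8235] v=[-2.5518]
Step 9: x=[2.5675] v=[-2.5596]
Step 10: x=[2.3193] v=[-2.4821]
Step 11: x=[2.0871] v=[-2.3219]
Step 12: x=[1.8787] v=[-2.0843]
Step 13: x=[1.7010] v=[-1.7772]
Step 14: x=[1.5599] v=[-1.4109]
Step 15: x=[1.4602] v=[-0.9975]
Step 16: x=[1.4051] v=[-0.5509]
Step 17: x=[1.3965] v=[-0.0859]
Step 18: x=[1.4347] v=[0.3819]
First v>=0 after going negative at step 18, time=1.8000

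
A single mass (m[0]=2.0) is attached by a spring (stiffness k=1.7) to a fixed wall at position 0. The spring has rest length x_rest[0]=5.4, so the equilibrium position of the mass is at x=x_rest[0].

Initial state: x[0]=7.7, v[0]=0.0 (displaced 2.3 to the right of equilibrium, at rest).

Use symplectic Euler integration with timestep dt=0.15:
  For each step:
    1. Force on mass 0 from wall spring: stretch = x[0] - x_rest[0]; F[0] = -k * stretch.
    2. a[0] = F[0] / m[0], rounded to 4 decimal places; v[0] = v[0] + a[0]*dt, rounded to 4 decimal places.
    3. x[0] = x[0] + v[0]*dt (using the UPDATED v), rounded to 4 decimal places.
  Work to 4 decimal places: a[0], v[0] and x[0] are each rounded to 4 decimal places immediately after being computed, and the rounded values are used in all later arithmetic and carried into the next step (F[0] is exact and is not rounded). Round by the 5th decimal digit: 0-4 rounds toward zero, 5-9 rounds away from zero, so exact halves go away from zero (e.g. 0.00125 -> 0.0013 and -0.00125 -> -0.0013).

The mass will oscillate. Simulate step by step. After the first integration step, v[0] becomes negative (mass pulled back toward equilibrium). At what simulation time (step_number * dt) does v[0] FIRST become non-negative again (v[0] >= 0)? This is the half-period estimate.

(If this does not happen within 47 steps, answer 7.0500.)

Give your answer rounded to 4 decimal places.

Step 0: x=[7.7000] v=[0.0000]
Step 1: x=[7.6560] v=[-0.2933]
Step 2: x=[7.5689] v=[-0.5809]
Step 3: x=[7.4403] v=[-0.8574]
Step 4: x=[7.2727] v=[-1.1175]
Step 5: x=[7.0693] v=[-1.3563]
Step 6: x=[6.8339] v=[-1.5691]
Step 7: x=[6.5711] v=[-1.7519]
Step 8: x=[6.2859] v=[-1.9012]
Step 9: x=[5.9838] v=[-2.0142]
Step 10: x=[5.6705] v=[-2.0886]
Step 11: x=[5.3520] v=[-2.1231]
Step 12: x=[5.0345] v=[-2.1170]
Step 13: x=[4.7239] v=[-2.0704]
Step 14: x=[4.4263] v=[-1.9842]
Step 15: x=[4.1473] v=[-1.8601]
Step 16: x=[3.8922] v=[-1.7004]
Step 17: x=[3.6660] v=[-1.5082]
Step 18: x=[3.4729] v=[-1.2871]
Step 19: x=[3.3167] v=[-1.0414]
Step 20: x=[3.2003] v=[-0.7758]
Step 21: x=[3.1260] v=[-0.4953]
Step 22: x=[3.0952] v=[-0.2054]
Step 23: x=[3.1085] v=[0.0885]
First v>=0 after going negative at step 23, time=3.4500

Answer: 3.4500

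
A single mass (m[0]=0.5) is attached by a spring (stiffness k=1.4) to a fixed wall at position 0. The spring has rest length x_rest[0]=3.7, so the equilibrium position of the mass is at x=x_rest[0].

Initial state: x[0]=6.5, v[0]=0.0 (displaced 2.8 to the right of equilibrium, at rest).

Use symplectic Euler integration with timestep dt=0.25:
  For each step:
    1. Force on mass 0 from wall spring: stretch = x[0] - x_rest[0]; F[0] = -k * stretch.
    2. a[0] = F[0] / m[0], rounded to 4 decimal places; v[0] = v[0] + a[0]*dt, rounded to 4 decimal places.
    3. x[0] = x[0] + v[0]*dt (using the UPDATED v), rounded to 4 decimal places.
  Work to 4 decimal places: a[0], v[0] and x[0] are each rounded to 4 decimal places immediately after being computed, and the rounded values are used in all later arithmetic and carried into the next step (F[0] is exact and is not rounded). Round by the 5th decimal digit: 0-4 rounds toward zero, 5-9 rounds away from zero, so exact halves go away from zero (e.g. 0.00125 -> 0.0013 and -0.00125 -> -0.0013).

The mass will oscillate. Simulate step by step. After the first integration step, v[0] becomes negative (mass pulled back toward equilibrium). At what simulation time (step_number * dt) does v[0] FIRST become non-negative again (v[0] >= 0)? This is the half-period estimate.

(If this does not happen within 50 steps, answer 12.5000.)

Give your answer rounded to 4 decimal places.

Step 0: x=[6.5000] v=[0.0000]
Step 1: x=[6.0100] v=[-1.9600]
Step 2: x=[5.1158] v=[-3.5770]
Step 3: x=[3.9738] v=[-4.5681]
Step 4: x=[2.7839] v=[-4.7598]
Step 5: x=[1.7543] v=[-4.1185]
Step 6: x=[1.0652] v=[-2.7565]
Step 7: x=[0.8372] v=[-0.9122]
Step 8: x=[1.1102] v=[1.0918]
First v>=0 after going negative at step 8, time=2.0000

Answer: 2.0000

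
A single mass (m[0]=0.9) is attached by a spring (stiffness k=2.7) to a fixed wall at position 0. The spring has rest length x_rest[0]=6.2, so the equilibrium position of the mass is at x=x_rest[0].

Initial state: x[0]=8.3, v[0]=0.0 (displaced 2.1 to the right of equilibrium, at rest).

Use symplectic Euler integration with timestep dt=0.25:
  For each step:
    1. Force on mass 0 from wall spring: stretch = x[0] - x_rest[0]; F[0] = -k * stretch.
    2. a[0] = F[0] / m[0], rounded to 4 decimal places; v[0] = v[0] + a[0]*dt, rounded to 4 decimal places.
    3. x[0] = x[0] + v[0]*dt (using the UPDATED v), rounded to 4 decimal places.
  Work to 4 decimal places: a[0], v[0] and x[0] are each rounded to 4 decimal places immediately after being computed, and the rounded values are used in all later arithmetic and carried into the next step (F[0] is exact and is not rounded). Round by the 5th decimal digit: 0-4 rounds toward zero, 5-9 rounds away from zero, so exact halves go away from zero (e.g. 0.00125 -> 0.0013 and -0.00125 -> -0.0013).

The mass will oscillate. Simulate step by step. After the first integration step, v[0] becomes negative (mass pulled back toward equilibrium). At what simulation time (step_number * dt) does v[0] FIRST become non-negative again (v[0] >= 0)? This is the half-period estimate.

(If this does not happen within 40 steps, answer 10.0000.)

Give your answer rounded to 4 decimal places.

Step 0: x=[8.3000] v=[0.0000]
Step 1: x=[7.9063] v=[-1.5750]
Step 2: x=[7.1926] v=[-2.8547]
Step 3: x=[6.2928] v=[-3.5992]
Step 4: x=[5.3756] v=[-3.6688]
Step 5: x=[4.6130] v=[-3.0505]
Step 6: x=[4.1479] v=[-1.8603]
Step 7: x=[4.0676] v=[-0.3212]
Step 8: x=[4.3871] v=[1.2781]
First v>=0 after going negative at step 8, time=2.0000

Answer: 2.0000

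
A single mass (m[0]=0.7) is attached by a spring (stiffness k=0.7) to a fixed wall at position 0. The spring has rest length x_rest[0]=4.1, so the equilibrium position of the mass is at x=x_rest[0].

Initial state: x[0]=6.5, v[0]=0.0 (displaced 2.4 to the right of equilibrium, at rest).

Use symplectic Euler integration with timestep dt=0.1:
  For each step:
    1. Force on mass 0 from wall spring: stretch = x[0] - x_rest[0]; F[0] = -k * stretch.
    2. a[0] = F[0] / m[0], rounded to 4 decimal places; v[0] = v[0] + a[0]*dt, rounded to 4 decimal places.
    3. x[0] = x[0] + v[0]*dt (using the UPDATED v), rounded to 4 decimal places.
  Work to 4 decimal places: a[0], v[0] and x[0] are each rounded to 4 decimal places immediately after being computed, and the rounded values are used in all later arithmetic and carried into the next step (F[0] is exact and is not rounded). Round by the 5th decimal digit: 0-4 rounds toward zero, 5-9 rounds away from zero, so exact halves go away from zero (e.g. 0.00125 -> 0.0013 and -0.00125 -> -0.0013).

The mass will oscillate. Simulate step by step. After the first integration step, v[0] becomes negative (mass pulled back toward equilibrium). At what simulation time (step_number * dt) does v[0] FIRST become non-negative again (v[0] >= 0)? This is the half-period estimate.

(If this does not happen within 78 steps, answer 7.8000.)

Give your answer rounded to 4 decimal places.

Answer: 3.2000

Derivation:
Step 0: x=[6.5000] v=[0.0000]
Step 1: x=[6.4760] v=[-0.2400]
Step 2: x=[6.4282] v=[-0.4776]
Step 3: x=[6.3572] v=[-0.7104]
Step 4: x=[6.2636] v=[-0.9361]
Step 5: x=[6.1484] v=[-1.1525]
Step 6: x=[6.0127] v=[-1.3573]
Step 7: x=[5.8578] v=[-1.5486]
Step 8: x=[5.6854] v=[-1.7244]
Step 9: x=[5.4971] v=[-1.8829]
Step 10: x=[5.2948] v=[-2.0226]
Step 11: x=[5.0806] v=[-2.1421]
Step 12: x=[4.8566] v=[-2.2402]
Step 13: x=[4.6250] v=[-2.3159]
Step 14: x=[4.3882] v=[-2.3684]
Step 15: x=[4.1485] v=[-2.3972]
Step 16: x=[3.9083] v=[-2.4021]
Step 17: x=[3.6700] v=[-2.3829]
Step 18: x=[3.4360] v=[-2.3399]
Step 19: x=[3.2087] v=[-2.2735]
Step 20: x=[2.9903] v=[-2.1844]
Step 21: x=[2.7830] v=[-2.0734]
Step 22: x=[2.5888] v=[-1.9417]
Step 23: x=[2.4097] v=[-1.7906]
Step 24: x=[2.2475] v=[-1.6216]
Step 25: x=[2.1039] v=[-1.4364]
Step 26: x=[1.9802] v=[-1.2368]
Step 27: x=[1.8777] v=[-1.0248]
Step 28: x=[1.7974] v=[-0.8026]
Step 29: x=[1.7402] v=[-0.5723]
Step 30: x=[1.7066] v=[-0.3363]
Step 31: x=[1.6969] v=[-0.0970]
Step 32: x=[1.7112] v=[0.1433]
First v>=0 after going negative at step 32, time=3.2000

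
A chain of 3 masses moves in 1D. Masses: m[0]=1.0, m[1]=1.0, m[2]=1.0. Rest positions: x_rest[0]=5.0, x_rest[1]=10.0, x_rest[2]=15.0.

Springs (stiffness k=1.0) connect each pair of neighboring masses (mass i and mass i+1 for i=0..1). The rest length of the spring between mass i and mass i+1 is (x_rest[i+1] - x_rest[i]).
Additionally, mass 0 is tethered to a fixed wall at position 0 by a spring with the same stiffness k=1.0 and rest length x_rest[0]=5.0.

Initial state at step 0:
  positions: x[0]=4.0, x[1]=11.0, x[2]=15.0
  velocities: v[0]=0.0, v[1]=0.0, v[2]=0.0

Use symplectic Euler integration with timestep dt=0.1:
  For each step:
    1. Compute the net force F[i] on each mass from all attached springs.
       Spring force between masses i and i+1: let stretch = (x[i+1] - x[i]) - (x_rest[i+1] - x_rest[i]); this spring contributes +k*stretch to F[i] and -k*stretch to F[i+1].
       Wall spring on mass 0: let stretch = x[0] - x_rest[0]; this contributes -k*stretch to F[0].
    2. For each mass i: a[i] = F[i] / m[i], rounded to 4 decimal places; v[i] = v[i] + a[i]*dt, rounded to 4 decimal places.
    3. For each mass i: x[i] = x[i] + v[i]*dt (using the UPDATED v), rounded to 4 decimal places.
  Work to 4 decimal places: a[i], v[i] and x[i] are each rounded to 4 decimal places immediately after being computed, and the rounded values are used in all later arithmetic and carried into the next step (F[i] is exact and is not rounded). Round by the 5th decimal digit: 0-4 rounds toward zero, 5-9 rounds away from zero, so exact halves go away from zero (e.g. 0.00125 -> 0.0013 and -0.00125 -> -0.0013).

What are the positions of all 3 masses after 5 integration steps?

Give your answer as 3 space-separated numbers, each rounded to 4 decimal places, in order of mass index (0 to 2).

Answer: 4.4193 10.5841 15.1364

Derivation:
Step 0: x=[4.0000 11.0000 15.0000] v=[0.0000 0.0000 0.0000]
Step 1: x=[4.0300 10.9700 15.0100] v=[0.3000 -0.3000 0.1000]
Step 2: x=[4.0891 10.9110 15.0296] v=[0.5910 -0.5900 0.1960]
Step 3: x=[4.1755 10.8250 15.0580] v=[0.8643 -0.8603 0.2841]
Step 4: x=[4.2867 10.7148 15.0941] v=[1.1117 -1.1020 0.3608]
Step 5: x=[4.4193 10.5841 15.1364] v=[1.3258 -1.3069 0.4229]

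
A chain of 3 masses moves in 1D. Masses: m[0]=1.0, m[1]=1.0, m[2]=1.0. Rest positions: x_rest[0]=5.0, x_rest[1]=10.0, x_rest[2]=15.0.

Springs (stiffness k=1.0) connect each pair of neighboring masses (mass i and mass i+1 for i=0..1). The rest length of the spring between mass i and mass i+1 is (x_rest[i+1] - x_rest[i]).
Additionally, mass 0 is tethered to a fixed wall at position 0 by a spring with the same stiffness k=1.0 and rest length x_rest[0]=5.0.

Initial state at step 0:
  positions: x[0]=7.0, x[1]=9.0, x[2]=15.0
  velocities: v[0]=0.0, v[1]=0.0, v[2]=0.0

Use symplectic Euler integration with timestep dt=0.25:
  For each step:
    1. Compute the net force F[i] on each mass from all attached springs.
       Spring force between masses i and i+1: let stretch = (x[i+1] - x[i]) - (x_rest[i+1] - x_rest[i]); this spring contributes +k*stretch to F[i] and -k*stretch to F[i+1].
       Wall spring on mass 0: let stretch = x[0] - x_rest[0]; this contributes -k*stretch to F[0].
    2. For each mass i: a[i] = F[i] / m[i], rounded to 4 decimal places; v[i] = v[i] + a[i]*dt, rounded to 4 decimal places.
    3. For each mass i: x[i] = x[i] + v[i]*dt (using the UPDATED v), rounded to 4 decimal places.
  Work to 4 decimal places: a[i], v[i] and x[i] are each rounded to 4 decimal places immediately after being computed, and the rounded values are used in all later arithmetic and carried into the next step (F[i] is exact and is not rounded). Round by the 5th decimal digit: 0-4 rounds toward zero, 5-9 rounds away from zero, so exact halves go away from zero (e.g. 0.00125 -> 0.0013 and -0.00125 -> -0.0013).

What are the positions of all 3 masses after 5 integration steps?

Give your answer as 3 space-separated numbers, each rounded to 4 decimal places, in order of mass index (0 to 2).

Step 0: x=[7.0000 9.0000 15.0000] v=[0.0000 0.0000 0.0000]
Step 1: x=[6.6875 9.2500 14.9375] v=[-1.2500 1.0000 -0.2500]
Step 2: x=[6.1172 9.6953 14.8320] v=[-2.2813 1.7813 -0.4219]
Step 3: x=[5.3882 10.2381 14.7180] v=[-2.9161 2.1710 -0.4561]
Step 4: x=[4.6255 10.7577 14.6365] v=[-3.0507 2.0785 -0.3261]
Step 5: x=[3.9570 11.1365 14.6251] v=[-2.6740 1.5152 -0.0458]

Answer: 3.9570 11.1365 14.6251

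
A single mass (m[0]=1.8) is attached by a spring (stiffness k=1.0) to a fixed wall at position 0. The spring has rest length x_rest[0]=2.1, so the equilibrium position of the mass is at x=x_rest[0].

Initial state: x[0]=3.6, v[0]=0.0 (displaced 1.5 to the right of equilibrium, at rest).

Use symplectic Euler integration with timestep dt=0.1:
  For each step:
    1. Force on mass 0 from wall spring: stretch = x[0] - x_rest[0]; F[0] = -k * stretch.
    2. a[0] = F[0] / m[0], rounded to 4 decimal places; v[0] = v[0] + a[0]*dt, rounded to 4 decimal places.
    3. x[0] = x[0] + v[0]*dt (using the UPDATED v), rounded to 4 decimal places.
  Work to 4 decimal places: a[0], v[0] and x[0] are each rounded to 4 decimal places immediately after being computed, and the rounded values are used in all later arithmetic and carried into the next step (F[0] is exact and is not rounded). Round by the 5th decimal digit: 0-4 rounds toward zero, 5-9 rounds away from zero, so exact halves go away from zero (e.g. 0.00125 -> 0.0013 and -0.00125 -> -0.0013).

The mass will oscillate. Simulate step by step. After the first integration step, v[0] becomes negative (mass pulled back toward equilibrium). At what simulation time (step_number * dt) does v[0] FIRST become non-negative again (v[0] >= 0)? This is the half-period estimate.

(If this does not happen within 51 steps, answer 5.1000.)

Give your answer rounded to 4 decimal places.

Answer: 4.3000

Derivation:
Step 0: x=[3.6000] v=[0.0000]
Step 1: x=[3.5917] v=[-0.0833]
Step 2: x=[3.5751] v=[-0.1662]
Step 3: x=[3.5503] v=[-0.2482]
Step 4: x=[3.5174] v=[-0.3288]
Step 5: x=[3.4767] v=[-0.4075]
Step 6: x=[3.4283] v=[-0.4840]
Step 7: x=[3.3725] v=[-0.5578]
Step 8: x=[3.3097] v=[-0.6285]
Step 9: x=[3.2401] v=[-0.6957]
Step 10: x=[3.1642] v=[-0.7590]
Step 11: x=[3.0824] v=[-0.8181]
Step 12: x=[2.9951] v=[-0.8727]
Step 13: x=[2.9029] v=[-0.9224]
Step 14: x=[2.8062] v=[-0.9670]
Step 15: x=[2.7056] v=[-1.0062]
Step 16: x=[2.6016] v=[-1.0398]
Step 17: x=[2.4948] v=[-1.0677]
Step 18: x=[2.3858] v=[-1.0896]
Step 19: x=[2.2753] v=[-1.1055]
Step 20: x=[2.1638] v=[-1.1152]
Step 21: x=[2.0519] v=[-1.1187]
Step 22: x=[1.9403] v=[-1.1160]
Step 23: x=[1.8296] v=[-1.1071]
Step 24: x=[1.7204] v=[-1.0921]
Step 25: x=[1.6133] v=[-1.0710]
Step 26: x=[1.5089] v=[-1.0440]
Step 27: x=[1.4078] v=[-1.0112]
Step 28: x=[1.3105] v=[-0.9727]
Step 29: x=[1.2176] v=[-0.9288]
Step 30: x=[1.1296] v=[-0.8798]
Step 31: x=[1.0470] v=[-0.8259]
Step 32: x=[0.9703] v=[-0.7674]
Step 33: x=[0.8998] v=[-0.7046]
Step 34: x=[0.8360] v=[-0.6379]
Step 35: x=[0.7792] v=[-0.5677]
Step 36: x=[0.7298] v=[-0.4943]
Step 37: x=[0.6880] v=[-0.4182]
Step 38: x=[0.6540] v=[-0.3398]
Step 39: x=[0.6281] v=[-0.2595]
Step 40: x=[0.6103] v=[-0.1777]
Step 41: x=[0.6008] v=[-0.0949]
Step 42: x=[0.5996] v=[-0.0116]
Step 43: x=[0.6068] v=[0.0718]
First v>=0 after going negative at step 43, time=4.3000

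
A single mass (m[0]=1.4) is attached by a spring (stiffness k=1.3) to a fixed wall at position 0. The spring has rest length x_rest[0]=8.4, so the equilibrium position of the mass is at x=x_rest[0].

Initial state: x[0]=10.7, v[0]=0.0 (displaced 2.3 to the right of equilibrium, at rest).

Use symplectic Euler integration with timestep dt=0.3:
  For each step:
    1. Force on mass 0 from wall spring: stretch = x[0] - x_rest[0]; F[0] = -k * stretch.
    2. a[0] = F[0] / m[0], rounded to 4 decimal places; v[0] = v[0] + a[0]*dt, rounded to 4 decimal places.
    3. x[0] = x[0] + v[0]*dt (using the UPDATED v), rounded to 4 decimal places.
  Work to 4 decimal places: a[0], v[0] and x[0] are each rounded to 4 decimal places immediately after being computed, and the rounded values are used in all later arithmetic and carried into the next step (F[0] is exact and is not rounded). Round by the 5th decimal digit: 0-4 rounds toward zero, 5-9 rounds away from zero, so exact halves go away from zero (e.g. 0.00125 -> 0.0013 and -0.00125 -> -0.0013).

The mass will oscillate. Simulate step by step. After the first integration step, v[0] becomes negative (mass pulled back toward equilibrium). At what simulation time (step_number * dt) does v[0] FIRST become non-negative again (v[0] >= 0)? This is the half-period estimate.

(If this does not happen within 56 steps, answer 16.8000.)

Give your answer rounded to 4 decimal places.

Step 0: x=[10.7000] v=[0.0000]
Step 1: x=[10.5078] v=[-0.6407]
Step 2: x=[10.1394] v=[-1.2279]
Step 3: x=[9.6257] v=[-1.7125]
Step 4: x=[9.0095] v=[-2.0540]
Step 5: x=[8.3424] v=[-2.2238]
Step 6: x=[7.6801] v=[-2.2078]
Step 7: x=[7.0779] v=[-2.0073]
Step 8: x=[6.5862] v=[-1.6390]
Step 9: x=[6.2461] v=[-1.1337]
Step 10: x=[6.0860] v=[-0.5337]
Step 11: x=[6.1193] v=[0.1109]
First v>=0 after going negative at step 11, time=3.3000

Answer: 3.3000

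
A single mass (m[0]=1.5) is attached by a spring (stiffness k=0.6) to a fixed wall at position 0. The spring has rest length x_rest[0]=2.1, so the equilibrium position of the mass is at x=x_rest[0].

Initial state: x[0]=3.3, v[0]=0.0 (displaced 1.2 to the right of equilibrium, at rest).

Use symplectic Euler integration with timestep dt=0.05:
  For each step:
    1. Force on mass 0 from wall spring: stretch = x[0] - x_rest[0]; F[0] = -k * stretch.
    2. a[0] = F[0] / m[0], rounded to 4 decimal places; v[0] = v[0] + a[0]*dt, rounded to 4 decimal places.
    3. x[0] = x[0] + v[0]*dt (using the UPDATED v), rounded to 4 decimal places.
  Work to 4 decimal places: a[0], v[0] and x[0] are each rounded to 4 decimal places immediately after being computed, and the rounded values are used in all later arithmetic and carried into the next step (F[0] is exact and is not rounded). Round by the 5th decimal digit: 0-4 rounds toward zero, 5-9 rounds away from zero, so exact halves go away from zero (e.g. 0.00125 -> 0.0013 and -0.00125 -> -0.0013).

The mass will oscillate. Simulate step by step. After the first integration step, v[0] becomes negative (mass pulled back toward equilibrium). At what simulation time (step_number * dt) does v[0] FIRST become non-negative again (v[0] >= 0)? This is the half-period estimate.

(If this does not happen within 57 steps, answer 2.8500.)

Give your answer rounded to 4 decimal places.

Answer: 2.8500

Derivation:
Step 0: x=[3.3000] v=[0.0000]
Step 1: x=[3.2988] v=[-0.0240]
Step 2: x=[3.2964] v=[-0.0480]
Step 3: x=[3.2928] v=[-0.0719]
Step 4: x=[3.2880] v=[-0.0958]
Step 5: x=[3.2820] v=[-0.1196]
Step 6: x=[3.2748] v=[-0.1432]
Step 7: x=[3.2665] v=[-0.1667]
Step 8: x=[3.2570] v=[-0.1900]
Step 9: x=[3.2463] v=[-0.2131]
Step 10: x=[3.2345] v=[-0.2360]
Step 11: x=[3.2216] v=[-0.2587]
Step 12: x=[3.2075] v=[-0.2811]
Step 13: x=[3.1923] v=[-0.3033]
Step 14: x=[3.1760] v=[-0.3251]
Step 15: x=[3.1587] v=[-0.3466]
Step 16: x=[3.1403] v=[-0.3678]
Step 17: x=[3.1209] v=[-0.3886]
Step 18: x=[3.1005] v=[-0.4090]
Step 19: x=[3.0791] v=[-0.4290]
Step 20: x=[3.0567] v=[-0.4486]
Step 21: x=[3.0333] v=[-0.4677]
Step 22: x=[3.0090] v=[-0.4864]
Step 23: x=[2.9838] v=[-0.5046]
Step 24: x=[2.9577] v=[-0.5223]
Step 25: x=[2.9307] v=[-0.5395]
Step 26: x=[2.9029] v=[-0.5561]
Step 27: x=[2.8743] v=[-0.5722]
Step 28: x=[2.8449] v=[-0.5877]
Step 29: x=[2.8148] v=[-0.6026]
Step 30: x=[2.7840] v=[-0.6169]
Step 31: x=[2.7525] v=[-0.6306]
Step 32: x=[2.7203] v=[-0.6437]
Step 33: x=[2.6875] v=[-0.6561]
Step 34: x=[2.6541] v=[-0.6679]
Step 35: x=[2.6202] v=[-0.6790]
Step 36: x=[2.5857] v=[-0.6894]
Step 37: x=[2.5507] v=[-0.6991]
Step 38: x=[2.5153] v=[-0.7081]
Step 39: x=[2.4795] v=[-0.7164]
Step 40: x=[2.4433] v=[-0.7240]
Step 41: x=[2.4068] v=[-0.7309]
Step 42: x=[2.3700] v=[-0.7370]
Step 43: x=[2.3329] v=[-0.7424]
Step 44: x=[2.2955] v=[-0.7471]
Step 45: x=[2.2580] v=[-0.7510]
Step 46: x=[2.2203] v=[-0.7542]
Step 47: x=[2.1825] v=[-0.7566]
Step 48: x=[2.1446] v=[-0.7583]
Step 49: x=[2.1066] v=[-0.7592]
Step 50: x=[2.0686] v=[-0.7593]
Step 51: x=[2.0307] v=[-0.7587]
Step 52: x=[1.9928] v=[-0.7573]
Step 53: x=[1.9550] v=[-0.7552]
Step 54: x=[1.9174] v=[-0.7523]
Step 55: x=[1.8800] v=[-0.7487]
Step 56: x=[1.8428] v=[-0.7443]
Step 57: x=[1.8058] v=[-0.7392]
v[0] did not become non-negative within 57 steps; using fallback time=2.8500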